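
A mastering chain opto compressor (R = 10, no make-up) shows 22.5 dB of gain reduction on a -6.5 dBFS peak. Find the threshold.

-31.5 dBFS

Let T be the threshold. Output overshoot = (input overshoot)/R, so -29 − T = (-6.5 − T)/10.
10·(-29 − T) = -6.5 − T → 9·T = -290 − (-6.5) = -283.5.
T = -283.5/9 = -31.5 dBFS.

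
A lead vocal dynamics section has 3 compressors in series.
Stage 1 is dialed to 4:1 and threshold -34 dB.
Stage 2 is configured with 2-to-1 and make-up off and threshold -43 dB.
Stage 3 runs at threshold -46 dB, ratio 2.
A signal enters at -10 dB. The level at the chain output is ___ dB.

Stage 1: -10 dB is 24 dB over -34 dB; at 4:1 that becomes 6 dB over, giving -28 dB.
Stage 2: 15 dB above -43 dB, reduced 2:1 to 7.5 dB above → -35.5 dB.
Stage 3: -35.5 dB is 10.5 dB over -46 dB; at 2:1 that becomes 5.25 dB over, giving -40.75 dB.

-40.75 dB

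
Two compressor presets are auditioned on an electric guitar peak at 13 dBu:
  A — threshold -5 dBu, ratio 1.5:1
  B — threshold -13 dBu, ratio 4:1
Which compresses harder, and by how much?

A: GR = 18 − 18/1.5 = 6 dB.
B: GR = 26 − 26/4 = 19.5 dB.
B reduces 13.5 dB more.

B, by 13.5 dB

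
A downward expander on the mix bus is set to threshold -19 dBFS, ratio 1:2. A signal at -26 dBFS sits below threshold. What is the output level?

-33 dBFS

The input is 7 dB below the -19 dBFS threshold.
A 1:2 expander multiplies undershoot by 2: 7 × 2 = 14 dB below threshold.
Output = -19 − 14 = -33 dBFS.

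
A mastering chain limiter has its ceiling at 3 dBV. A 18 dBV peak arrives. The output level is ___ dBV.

3 dBV

The limiter clamps the peak to its 3 dBV ceiling.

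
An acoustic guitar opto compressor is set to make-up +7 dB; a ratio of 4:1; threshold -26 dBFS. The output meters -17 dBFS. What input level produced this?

-18 dBFS

Before make-up, the level was -17 − 7 = -24 dBFS.
The compressed level sits -24 − (-26) = 2 dB over threshold.
Undo the ratio: input overshoot = 2 × 4 = 8 dB, giving input = -18 dBFS.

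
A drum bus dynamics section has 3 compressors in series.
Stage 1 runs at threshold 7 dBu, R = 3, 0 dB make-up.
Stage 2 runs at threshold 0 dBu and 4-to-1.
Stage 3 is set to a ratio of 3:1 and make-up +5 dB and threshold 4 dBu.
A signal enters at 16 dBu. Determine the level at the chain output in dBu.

Stage 1: overshoot 9 dB → 9/3 = 3 dB → 10 dBu.
Stage 2: 10 dBu is 10 dB over 0 dBu; at 4:1 that becomes 2.5 dB over, giving 2.5 dBu.
Stage 3: 2.5 dBu ≤ 4 dBu, so stage 3 doesn't engage; make-up brings it to 7.5 dBu.

7.5 dBu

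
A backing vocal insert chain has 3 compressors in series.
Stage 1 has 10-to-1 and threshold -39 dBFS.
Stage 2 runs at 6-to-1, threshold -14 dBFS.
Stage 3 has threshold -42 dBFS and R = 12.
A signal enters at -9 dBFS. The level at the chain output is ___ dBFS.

-41.5 dBFS

Stage 1: 30 dB above -39 dBFS, reduced 10:1 to 3 dB above → -36 dBFS.
Stage 2: -36 dBFS ≤ -14 dBFS, so stage 2 doesn't engage; output -36 dBFS.
Stage 3: -36 dBFS is 6 dB over -42 dBFS; at 12:1 that becomes 0.5 dB over, giving -41.5 dBFS.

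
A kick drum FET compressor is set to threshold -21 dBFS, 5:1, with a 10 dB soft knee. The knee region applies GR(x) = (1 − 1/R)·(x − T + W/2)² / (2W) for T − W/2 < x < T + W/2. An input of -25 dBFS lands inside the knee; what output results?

x − T + W/2 = -25 − (-21) + 5 = 1.
GR = (1 − 1/5) × 1² / 20 = 0.8 × 1 / 20 = 0.04 dB.
Output = -25 − 0.04 = -25.04 dBFS.

-25.04 dBFS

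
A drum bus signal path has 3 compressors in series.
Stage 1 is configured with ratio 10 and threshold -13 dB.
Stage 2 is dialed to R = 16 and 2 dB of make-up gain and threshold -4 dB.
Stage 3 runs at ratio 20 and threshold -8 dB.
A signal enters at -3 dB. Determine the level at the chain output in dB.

-10 dB

Stage 1: 10 dB above -13 dB, reduced 10:1 to 1 dB above → -12 dB.
Stage 2: below threshold (-12 ≤ -4); passes unchanged; make-up brings it to -10 dB.
Stage 3: -10 dB ≤ -8 dB, so stage 3 doesn't engage; output -10 dB.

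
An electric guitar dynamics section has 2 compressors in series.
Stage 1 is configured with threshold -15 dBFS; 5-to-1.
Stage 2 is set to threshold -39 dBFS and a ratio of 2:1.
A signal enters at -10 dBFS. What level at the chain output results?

Stage 1: overshoot 5 dB → 5/5 = 1 dB → -14 dBFS.
Stage 2: 25 dB above -39 dBFS, reduced 2:1 to 12.5 dB above → -26.5 dBFS.

-26.5 dBFS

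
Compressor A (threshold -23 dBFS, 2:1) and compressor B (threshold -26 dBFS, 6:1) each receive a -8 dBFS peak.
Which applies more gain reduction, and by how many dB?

A: 15 dB over, compressed to 7.5 dB over, so 7.5 dB of GR.
B: 18 dB over, compressed to 3 dB over, so 15 dB of GR.
Difference: 7.5 dB in favour of B.

B, by 7.5 dB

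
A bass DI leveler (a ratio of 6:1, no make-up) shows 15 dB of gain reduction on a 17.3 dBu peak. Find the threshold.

Let T be the threshold. Output overshoot = (input overshoot)/R, so 2.3 − T = (17.3 − T)/6.
6·(2.3 − T) = 17.3 − T → 5·T = 13.8 − 17.3 = -3.5.
T = -3.5/5 = -0.7 dBu.

-0.7 dBu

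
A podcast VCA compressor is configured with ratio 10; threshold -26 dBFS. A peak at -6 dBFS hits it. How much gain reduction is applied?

18 dB

The signal is 20 dB above threshold.
At 10:1, output sits 20/10 = 2 dB above threshold.
Gain reduction = 20 − 2 = 18 dB.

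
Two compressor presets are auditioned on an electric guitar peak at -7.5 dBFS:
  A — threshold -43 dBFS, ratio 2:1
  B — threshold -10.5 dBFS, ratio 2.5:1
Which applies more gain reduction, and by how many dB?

A, by 15.95 dB

A: overshoot 35.5 dB → output overshoot 17.75 dB → GR 17.75 dB.
B: overshoot 3 dB → output overshoot 1.2 dB → GR 1.8 dB.
A reduces 15.95 dB more.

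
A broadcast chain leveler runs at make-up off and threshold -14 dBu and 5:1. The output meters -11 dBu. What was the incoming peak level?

1 dBu

The compressed level sits -11 − (-14) = 3 dB over threshold.
Input overshoot = R × output overshoot = 15 dB → input = -14 + 15 = 1 dBu.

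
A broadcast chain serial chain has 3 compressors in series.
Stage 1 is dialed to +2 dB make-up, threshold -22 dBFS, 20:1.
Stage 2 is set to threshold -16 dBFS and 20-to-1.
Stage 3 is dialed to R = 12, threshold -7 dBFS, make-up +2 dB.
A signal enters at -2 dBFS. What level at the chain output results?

-17 dBFS

Stage 1: 20 dB above -22 dBFS, reduced 20:1 to 1 dB above → -21 dBFS; +2 dB make-up → -19 dBFS.
Stage 2: below threshold (-19 ≤ -16); passes unchanged; output -19 dBFS.
Stage 3: -19 dBFS is at or below the -7 dBFS threshold — no compression; make-up brings it to -17 dBFS.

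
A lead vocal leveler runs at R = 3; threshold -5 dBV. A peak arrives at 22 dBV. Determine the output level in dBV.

Overshoot: 22 − (-5) = 27 dB.
At 3:1 the overshoot is divided by 3, leaving 9 dB above threshold.
That puts the output at 4 dBV.

4 dBV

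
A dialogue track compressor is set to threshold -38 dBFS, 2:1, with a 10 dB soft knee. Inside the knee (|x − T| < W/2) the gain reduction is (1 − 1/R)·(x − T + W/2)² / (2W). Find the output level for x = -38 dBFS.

x − T + W/2 = -38 − (-38) + 5 = 5.
GR = (1 − 1/2) × 5² / 20 = 0.5 × 25 / 20 = 0.625 dB.
Output = -38 − 0.625 = -38.625 dBFS.

-38.625 dBFS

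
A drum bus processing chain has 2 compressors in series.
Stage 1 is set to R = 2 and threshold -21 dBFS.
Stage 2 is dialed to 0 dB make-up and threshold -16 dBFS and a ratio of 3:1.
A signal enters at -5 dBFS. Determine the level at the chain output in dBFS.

Stage 1: overshoot 16 dB → 16/2 = 8 dB → -13 dBFS.
Stage 2: -13 dBFS is 3 dB over -16 dBFS; at 3:1 that becomes 1 dB over, giving -15 dBFS.

-15 dBFS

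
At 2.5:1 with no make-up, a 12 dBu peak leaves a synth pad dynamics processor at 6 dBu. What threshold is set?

2 dBu

Gain reduction = 12 − 6 = 6 dB; output overshoot = GR / (R − 1) = 6 / 1.5 = 4 dB.
Threshold = output − output overshoot = 6 − 4 = 2 dBu.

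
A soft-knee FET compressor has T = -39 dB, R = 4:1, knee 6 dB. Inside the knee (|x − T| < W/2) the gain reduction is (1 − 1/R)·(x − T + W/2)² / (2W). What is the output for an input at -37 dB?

-38.5625 dB

x − T + W/2 = -37 − (-39) + 3 = 5.
GR = (1 − 1/4) × 5² / 12 = 0.75 × 25 / 12 = 1.5625 dB.
Output = -37 − 1.5625 = -38.5625 dB.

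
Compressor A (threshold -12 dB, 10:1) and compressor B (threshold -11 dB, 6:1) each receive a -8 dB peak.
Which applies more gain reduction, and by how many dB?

A, by 1.1 dB

A: 4 dB over, compressed to 0.4 dB over, so 3.6 dB of GR.
B: 3 dB over, compressed to 0.5 dB over, so 2.5 dB of GR.
A reduces 1.1 dB more.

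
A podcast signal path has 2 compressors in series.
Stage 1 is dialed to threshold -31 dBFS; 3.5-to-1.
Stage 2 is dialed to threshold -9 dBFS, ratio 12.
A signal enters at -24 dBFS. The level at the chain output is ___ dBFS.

-29 dBFS

Stage 1: 7 dB above -31 dBFS, reduced 3.5:1 to 2 dB above → -29 dBFS.
Stage 2: -29 dBFS ≤ -9 dBFS, so stage 2 doesn't engage; output -29 dBFS.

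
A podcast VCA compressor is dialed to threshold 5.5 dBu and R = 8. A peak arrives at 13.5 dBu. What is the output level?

6.5 dBu

Overshoot: 13.5 − 5.5 = 8 dB.
At 8:1 the overshoot is divided by 8, leaving 1 dB above threshold.
Output = 5.5 + 1 = 6.5 dBu.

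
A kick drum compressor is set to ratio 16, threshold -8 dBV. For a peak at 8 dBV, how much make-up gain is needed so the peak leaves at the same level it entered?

15 dB

Overshoot 16 dB → 16/16 = 1 dB after compression, so the compressed level is -8 + 1 = -7 dBV.
Make-up = target − compressed = 8 − (-7) = 15 dB.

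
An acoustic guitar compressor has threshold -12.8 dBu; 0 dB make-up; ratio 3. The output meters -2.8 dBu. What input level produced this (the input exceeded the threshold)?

The compressed level sits -2.8 − (-12.8) = 10 dB over threshold.
Before 3:1 compression the overshoot was 10 × 3 = 30 dB, so input = -12.8 + 30 = 17.2 dBu.

17.2 dBu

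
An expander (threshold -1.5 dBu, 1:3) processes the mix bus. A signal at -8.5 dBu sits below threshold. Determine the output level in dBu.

-22.5 dBu

Below threshold, a 1:3 expander applies gain = (3−1)×(T − x) of attenuation.
(3−1) × 7 = 14 dB, so output = -8.5 − 14 = -22.5 dBu.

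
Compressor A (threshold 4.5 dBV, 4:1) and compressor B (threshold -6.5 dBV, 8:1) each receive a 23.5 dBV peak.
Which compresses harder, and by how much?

A: 19 dB over, compressed to 4.75 dB over, so 14.25 dB of GR.
B: 30 dB over, compressed to 3.75 dB over, so 26.25 dB of GR.
B reduces 12 dB more.

B, by 12 dB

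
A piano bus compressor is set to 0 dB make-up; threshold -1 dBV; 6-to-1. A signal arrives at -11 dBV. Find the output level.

-11 dBV

-11 dBV is 10 dB below the -1 dBV threshold, so no gain reduction is applied.
Output = input = -11 dBV.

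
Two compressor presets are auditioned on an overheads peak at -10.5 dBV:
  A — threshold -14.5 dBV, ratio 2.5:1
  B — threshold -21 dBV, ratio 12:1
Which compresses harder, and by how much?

A: GR = 4 − 4/2.5 = 2.4 dB.
B: GR = 10.5 − 10.5/12 = 9.625 dB.
B reduces 7.225 dB more.

B, by 7.225 dB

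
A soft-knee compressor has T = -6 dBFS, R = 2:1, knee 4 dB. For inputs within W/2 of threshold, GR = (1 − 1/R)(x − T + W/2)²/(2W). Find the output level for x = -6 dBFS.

x − T + W/2 = -6 − (-6) + 2 = 2.
GR = (1 − 1/2) × 2² / 8 = 0.5 × 4 / 8 = 0.25 dB.
Output = -6 − 0.25 = -6.25 dBFS.

-6.25 dBFS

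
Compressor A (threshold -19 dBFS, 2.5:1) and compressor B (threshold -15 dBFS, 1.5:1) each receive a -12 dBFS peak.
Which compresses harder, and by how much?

A, by 3.2 dB

A: overshoot 7 dB → output overshoot 2.8 dB → GR 4.2 dB.
B: overshoot 3 dB → output overshoot 2 dB → GR 1 dB.
Difference: 3.2 dB in favour of A.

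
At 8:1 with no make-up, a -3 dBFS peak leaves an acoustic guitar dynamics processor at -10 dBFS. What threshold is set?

Gain reduction = -3 − (-10) = 7 dB; output overshoot = GR / (R − 1) = 7 / 7 = 1 dB.
Threshold = output − output overshoot = -10 − 1 = -11 dBFS.

-11 dBFS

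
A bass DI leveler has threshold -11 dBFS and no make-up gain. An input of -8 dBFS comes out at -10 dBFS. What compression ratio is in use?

3:1

Input overshoot = -8 − (-11) = 3 dB; output overshoot = -10 − (-11) = 1 dB.
Ratio = 3 / 1 = 3.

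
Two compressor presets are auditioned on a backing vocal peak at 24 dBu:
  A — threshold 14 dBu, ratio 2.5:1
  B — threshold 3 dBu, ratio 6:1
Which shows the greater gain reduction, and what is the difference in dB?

A: GR = 10 − 10/2.5 = 6 dB.
B: GR = 21 − 21/6 = 17.5 dB.
B reduces 11.5 dB more.

B, by 11.5 dB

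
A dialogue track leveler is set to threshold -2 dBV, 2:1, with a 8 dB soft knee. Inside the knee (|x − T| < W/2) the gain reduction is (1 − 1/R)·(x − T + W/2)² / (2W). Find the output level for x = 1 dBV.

x − T + W/2 = 1 − (-2) + 4 = 7.
GR = (1 − 1/2) × 7² / 16 = 0.5 × 49 / 16 = 1.53125 dB.
Output = 1 − 1.53125 = -0.53125 dBV.

-0.53125 dBV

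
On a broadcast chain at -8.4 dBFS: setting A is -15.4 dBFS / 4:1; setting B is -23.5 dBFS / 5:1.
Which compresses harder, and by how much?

B, by 6.83 dB

A: overshoot 7 dB → output overshoot 1.75 dB → GR 5.25 dB.
B: overshoot 15.1 dB → output overshoot 3.02 dB → GR 12.08 dB.
B reduces 6.83 dB more.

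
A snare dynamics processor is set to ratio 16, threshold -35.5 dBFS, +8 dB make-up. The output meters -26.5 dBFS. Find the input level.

-19.5 dBFS

Before make-up, the level was -26.5 − 8 = -34.5 dBFS.
Post-compression overshoot = -34.5 − (-35.5) = 1 dB.
Before 16:1 compression the overshoot was 1 × 16 = 16 dB, so input = -35.5 + 16 = -19.5 dBFS.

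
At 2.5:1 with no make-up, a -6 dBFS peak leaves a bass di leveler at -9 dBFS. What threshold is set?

Gain reduction = -6 − (-9) = 3 dB; output overshoot = GR / (R − 1) = 3 / 1.5 = 2 dB.
Threshold = output − output overshoot = -9 − 2 = -11 dBFS.

-11 dBFS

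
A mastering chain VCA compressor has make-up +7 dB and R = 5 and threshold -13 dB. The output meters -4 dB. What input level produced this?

-3 dB

Remove make-up: -4 − 7 = -11 dB.
That's 2 dB above the -13 dB threshold.
Before 5:1 compression the overshoot was 2 × 5 = 10 dB, so input = -13 + 10 = -3 dB.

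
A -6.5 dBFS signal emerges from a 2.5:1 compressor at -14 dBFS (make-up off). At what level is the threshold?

Input is 12.5 dB above T (since output overshoot × R = input overshoot: (-14 − T)·2.5 = -6.5 − T gives T = -19 dBFS).
Check: -19 + (-6.5 − (-19))/2.5 = -19 + 5 = -14 dBFS. ✓

-19 dBFS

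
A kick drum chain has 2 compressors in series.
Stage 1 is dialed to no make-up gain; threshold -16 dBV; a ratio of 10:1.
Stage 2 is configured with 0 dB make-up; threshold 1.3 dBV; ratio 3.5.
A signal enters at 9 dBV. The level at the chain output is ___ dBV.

-13.5 dBV

Stage 1: 9 dBV is 25 dB over -16 dBV; at 10:1 that becomes 2.5 dB over, giving -13.5 dBV.
Stage 2: -13.5 dBV ≤ 1.3 dBV, so stage 2 doesn't engage; output -13.5 dBV.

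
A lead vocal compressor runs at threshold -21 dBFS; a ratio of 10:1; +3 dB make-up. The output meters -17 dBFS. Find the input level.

Remove make-up: -17 − 3 = -20 dBFS.
Post-compression overshoot = -20 − (-21) = 1 dB.
Undo the ratio: input overshoot = 1 × 10 = 10 dB, giving input = -11 dBFS.

-11 dBFS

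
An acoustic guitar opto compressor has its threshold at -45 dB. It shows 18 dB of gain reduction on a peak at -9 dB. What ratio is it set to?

2:1

Input overshoot = -9 − (-45) = 36 dB.
Output overshoot = 36 − 18 = 18 dB.
Ratio = input overshoot / output overshoot = 36 / 18 = 2.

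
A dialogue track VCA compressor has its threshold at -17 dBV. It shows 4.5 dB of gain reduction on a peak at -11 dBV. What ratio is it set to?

4:1

Input overshoot = -11 − (-17) = 6 dB.
Output overshoot = 6 − 4.5 = 1.5 dB.
Ratio = input overshoot / output overshoot = 6 / 1.5 = 4.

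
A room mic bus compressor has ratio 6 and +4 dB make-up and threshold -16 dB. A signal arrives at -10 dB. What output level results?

-11 dB

Overshoot: -10 − (-16) = 6 dB.
The 6 dB excess becomes 1 dB after 6:1 reduction.
Output = -16 + 1 = -15 dB; make-up adds 4 dB, giving -11 dB.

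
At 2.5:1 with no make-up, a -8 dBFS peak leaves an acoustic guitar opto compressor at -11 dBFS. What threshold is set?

-13 dBFS

Gain reduction = -8 − (-11) = 3 dB; output overshoot = GR / (R − 1) = 3 / 1.5 = 2 dB.
Threshold = output − output overshoot = -11 − 2 = -13 dBFS.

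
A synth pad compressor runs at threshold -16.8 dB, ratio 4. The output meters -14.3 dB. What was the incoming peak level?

The compressed level sits -14.3 − (-16.8) = 2.5 dB over threshold.
Input overshoot = R × output overshoot = 10 dB → input = -16.8 + 10 = -6.8 dB.

-6.8 dB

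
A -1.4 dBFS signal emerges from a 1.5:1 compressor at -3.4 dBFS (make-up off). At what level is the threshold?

-7.4 dBFS

Let T be the threshold. Output overshoot = (input overshoot)/R, so -3.4 − T = (-1.4 − T)/1.5.
1.5·(-3.4 − T) = -1.4 − T → 0.5·T = -5.1 − (-1.4) = -3.7.
T = -3.7/0.5 = -7.4 dBFS.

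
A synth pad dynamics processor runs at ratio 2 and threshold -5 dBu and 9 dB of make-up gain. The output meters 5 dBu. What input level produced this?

Remove make-up: 5 − 9 = -4 dBu.
That's 1 dB above the -5 dBu threshold.
Before 2:1 compression the overshoot was 1 × 2 = 2 dB, so input = -5 + 2 = -3 dBu.

-3 dBu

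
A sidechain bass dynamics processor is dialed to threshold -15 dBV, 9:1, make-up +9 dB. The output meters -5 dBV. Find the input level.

Stripping the +9 dB make-up gives -14 dBV at the gain stage.
That's 1 dB above the -15 dBV threshold.
Input overshoot = R × output overshoot = 9 dB → input = -15 + 9 = -6 dBV.

-6 dBV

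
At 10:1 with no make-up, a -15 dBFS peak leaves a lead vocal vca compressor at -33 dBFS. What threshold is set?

Let T be the threshold. Output overshoot = (input overshoot)/R, so -33 − T = (-15 − T)/10.
10·(-33 − T) = -15 − T → 9·T = -330 − (-15) = -315.
T = -315/9 = -35 dBFS.

-35 dBFS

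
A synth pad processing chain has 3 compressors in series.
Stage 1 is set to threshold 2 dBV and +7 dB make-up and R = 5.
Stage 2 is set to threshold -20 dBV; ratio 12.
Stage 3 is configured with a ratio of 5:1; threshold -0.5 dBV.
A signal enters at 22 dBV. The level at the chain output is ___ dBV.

Stage 1: 22 dBV is 20 dB over 2 dBV; at 5:1 that becomes 4 dB over, giving 6 dBV; +7 dB make-up → 13 dBV.
Stage 2: 33 dB above -20 dBV, reduced 12:1 to 2.75 dB above → -17.25 dBV.
Stage 3: below threshold (-17.25 ≤ -0.5); passes unchanged; output -17.25 dBV.

-17.25 dBV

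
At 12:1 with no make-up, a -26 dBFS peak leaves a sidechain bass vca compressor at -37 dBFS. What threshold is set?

Input is 12 dB above T (since output overshoot × R = input overshoot: (-37 − T)·12 = -26 − T gives T = -38 dBFS).
Check: -38 + (-26 − (-38))/12 = -38 + 1 = -37 dBFS. ✓

-38 dBFS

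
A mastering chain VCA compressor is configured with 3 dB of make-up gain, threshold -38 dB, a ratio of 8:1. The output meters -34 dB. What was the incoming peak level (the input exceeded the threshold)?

-30 dB

Stripping the +3 dB make-up gives -37 dB at the gain stage.
That's 1 dB above the -38 dB threshold.
Undo the ratio: input overshoot = 1 × 8 = 8 dB, giving input = -30 dB.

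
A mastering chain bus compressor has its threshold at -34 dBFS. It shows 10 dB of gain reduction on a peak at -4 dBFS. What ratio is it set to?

Input overshoot = -4 − (-34) = 30 dB.
Output overshoot = 30 − 10 = 20 dB.
Ratio = input overshoot / output overshoot = 30 / 20 = 1.5.

1.5:1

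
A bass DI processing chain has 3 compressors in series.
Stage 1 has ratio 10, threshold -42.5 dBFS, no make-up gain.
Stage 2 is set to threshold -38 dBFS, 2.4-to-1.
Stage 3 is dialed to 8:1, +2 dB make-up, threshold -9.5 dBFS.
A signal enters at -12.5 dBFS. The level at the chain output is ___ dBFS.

-37.5 dBFS

Stage 1: overshoot 30 dB → 30/10 = 3 dB → -39.5 dBFS.
Stage 2: below threshold (-39.5 ≤ -38); passes unchanged; output -39.5 dBFS.
Stage 3: below threshold (-39.5 ≤ -9.5); passes unchanged; make-up brings it to -37.5 dBFS.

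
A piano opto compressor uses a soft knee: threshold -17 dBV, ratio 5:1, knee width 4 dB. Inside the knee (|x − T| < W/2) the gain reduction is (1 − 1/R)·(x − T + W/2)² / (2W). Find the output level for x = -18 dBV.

x − T + W/2 = -18 − (-17) + 2 = 1.
GR = (1 − 1/5) × 1² / 8 = 0.8 × 1 / 8 = 0.1 dB.
Output = -18 − 0.1 = -18.1 dBV.

-18.1 dBV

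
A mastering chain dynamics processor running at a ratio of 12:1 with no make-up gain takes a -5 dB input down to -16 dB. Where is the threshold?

Input is 12 dB above T (since output overshoot × R = input overshoot: (-16 − T)·12 = -5 − T gives T = -17 dB).
Check: -17 + (-5 − (-17))/12 = -17 + 1 = -16 dB. ✓

-17 dB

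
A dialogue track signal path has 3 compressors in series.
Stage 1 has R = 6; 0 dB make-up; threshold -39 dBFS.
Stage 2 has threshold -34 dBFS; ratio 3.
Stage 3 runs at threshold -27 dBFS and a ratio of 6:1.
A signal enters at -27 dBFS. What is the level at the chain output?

Stage 1: -27 dBFS is 12 dB over -39 dBFS; at 6:1 that becomes 2 dB over, giving -37 dBFS.
Stage 2: -37 dBFS is at or below the -34 dBFS threshold — no compression; output -37 dBFS.
Stage 3: below threshold (-37 ≤ -27); passes unchanged; output -37 dBFS.

-37 dBFS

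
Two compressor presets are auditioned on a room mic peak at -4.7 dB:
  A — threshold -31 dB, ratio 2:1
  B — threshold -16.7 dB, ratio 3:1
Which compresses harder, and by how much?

A: overshoot 26.3 dB → output overshoot 13.15 dB → GR 13.15 dB.
B: overshoot 12 dB → output overshoot 4 dB → GR 8 dB.
A applies 5.15 dB more gain reduction.

A, by 5.15 dB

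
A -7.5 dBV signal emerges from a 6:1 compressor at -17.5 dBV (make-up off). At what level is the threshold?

-19.5 dBV

Input is 12 dB above T (since output overshoot × R = input overshoot: (-17.5 − T)·6 = -7.5 − T gives T = -19.5 dBV).
Check: -19.5 + (-7.5 − (-19.5))/6 = -19.5 + 2 = -17.5 dBV. ✓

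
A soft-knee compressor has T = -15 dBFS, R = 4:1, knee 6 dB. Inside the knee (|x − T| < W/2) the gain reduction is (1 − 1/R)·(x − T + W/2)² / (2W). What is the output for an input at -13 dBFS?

x − T + W/2 = -13 − (-15) + 3 = 5.
GR = (1 − 1/4) × 5² / 12 = 0.75 × 25 / 12 = 1.5625 dB.
Output = -13 − 1.5625 = -14.5625 dBFS.

-14.5625 dBFS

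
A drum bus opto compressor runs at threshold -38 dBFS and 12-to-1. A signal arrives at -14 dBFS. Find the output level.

-14 dBFS sits 24 dB over threshold.
At 12:1 the overshoot is divided by 12, leaving 2 dB above threshold.
Output = -38 + 2 = -36 dBFS.

-36 dBFS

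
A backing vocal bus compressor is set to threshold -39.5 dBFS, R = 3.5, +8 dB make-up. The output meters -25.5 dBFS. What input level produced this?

Before make-up, the level was -25.5 − 8 = -33.5 dBFS.
Post-compression overshoot = -33.5 − (-39.5) = 6 dB.
Undo the ratio: input overshoot = 6 × 3.5 = 21 dB, giving input = -18.5 dBFS.

-18.5 dBFS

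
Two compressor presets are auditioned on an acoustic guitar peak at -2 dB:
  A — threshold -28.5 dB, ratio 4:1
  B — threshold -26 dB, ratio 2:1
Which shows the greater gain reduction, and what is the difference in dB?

A, by 7.875 dB

A: 26.5 dB over, compressed to 6.625 dB over, so 19.875 dB of GR.
B: 24 dB over, compressed to 12 dB over, so 12 dB of GR.
A applies 7.875 dB more gain reduction.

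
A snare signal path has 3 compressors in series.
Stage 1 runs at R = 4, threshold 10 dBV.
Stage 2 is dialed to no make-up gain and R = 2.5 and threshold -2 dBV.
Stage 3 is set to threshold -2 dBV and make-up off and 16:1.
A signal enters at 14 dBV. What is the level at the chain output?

Stage 1: overshoot 4 dB → 4/4 = 1 dB → 11 dBV.
Stage 2: overshoot 13 dB → 13/2.5 = 5.2 dB → 3.2 dBV.
Stage 3: 5.2 dB above -2 dBV, reduced 16:1 to 0.325 dB above → -1.675 dBV.

-1.675 dBV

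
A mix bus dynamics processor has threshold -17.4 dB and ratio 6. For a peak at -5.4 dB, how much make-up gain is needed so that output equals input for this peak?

Without make-up, output = threshold + overshoot/6 = -17.4 + 2 = -15.4 dB.
Gap to target: 10 dB.

10 dB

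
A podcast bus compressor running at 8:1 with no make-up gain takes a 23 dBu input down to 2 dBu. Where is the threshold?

Gain reduction = 23 − 2 = 21 dB; output overshoot = GR / (R − 1) = 21 / 7 = 3 dB.
Threshold = output − output overshoot = 2 − 3 = -1 dBu.

-1 dBu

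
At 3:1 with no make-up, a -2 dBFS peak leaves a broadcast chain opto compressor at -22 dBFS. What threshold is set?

Input is 30 dB above T (since output overshoot × R = input overshoot: (-22 − T)·3 = -2 − T gives T = -32 dBFS).
Check: -32 + (-2 − (-32))/3 = -32 + 10 = -22 dBFS. ✓

-32 dBFS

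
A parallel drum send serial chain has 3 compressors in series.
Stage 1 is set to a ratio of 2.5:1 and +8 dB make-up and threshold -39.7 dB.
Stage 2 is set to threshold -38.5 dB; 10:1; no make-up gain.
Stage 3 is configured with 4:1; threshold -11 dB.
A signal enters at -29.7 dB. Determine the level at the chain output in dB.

-37.42 dB

Stage 1: 10 dB above -39.7 dB, reduced 2.5:1 to 4 dB above → -35.7 dB; +8 dB make-up → -27.7 dB.
Stage 2: overshoot 10.8 dB → 10.8/10 = 1.08 dB → -37.42 dB.
Stage 3: -37.42 dB ≤ -11 dB, so stage 3 doesn't engage; output -37.42 dB.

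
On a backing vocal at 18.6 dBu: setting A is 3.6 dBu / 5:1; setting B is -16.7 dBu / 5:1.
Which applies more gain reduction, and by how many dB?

A: overshoot 15 dB → output overshoot 3 dB → GR 12 dB.
B: overshoot 35.3 dB → output overshoot 7.06 dB → GR 28.24 dB.
B reduces 16.24 dB more.

B, by 16.24 dB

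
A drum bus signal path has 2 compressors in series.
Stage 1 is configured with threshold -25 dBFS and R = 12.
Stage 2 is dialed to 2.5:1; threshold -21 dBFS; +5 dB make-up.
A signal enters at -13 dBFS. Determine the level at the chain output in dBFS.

-19 dBFS

Stage 1: 12 dB above -25 dBFS, reduced 12:1 to 1 dB above → -24 dBFS.
Stage 2: below threshold (-24 ≤ -21); passes unchanged; make-up brings it to -19 dBFS.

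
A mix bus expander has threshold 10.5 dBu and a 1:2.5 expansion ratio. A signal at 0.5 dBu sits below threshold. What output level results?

-14.5 dBu

Undershoot = 10.5 − 0.5 = 10 dB.
At 1:2.5, that expands to 25 dB under threshold.
Output = 10.5 − 25 = -14.5 dBu.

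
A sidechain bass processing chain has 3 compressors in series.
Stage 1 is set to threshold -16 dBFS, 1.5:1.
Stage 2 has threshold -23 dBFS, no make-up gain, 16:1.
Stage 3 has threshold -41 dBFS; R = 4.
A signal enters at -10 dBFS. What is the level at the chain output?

-36.328125 dBFS

Stage 1: 6 dB above -16 dBFS, reduced 1.5:1 to 4 dB above → -12 dBFS.
Stage 2: overshoot 11 dB → 11/16 = 0.6875 dB → -22.3125 dBFS.
Stage 3: -22.3125 dBFS is 18.6875 dB over -41 dBFS; at 4:1 that becomes 4.671875 dB over, giving -36.328125 dBFS.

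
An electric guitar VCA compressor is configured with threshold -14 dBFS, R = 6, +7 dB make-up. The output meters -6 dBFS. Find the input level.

Stripping the +7 dB make-up gives -13 dBFS at the gain stage.
Post-compression overshoot = -13 − (-14) = 1 dB.
Input overshoot = R × output overshoot = 6 dB → input = -14 + 6 = -8 dBFS.

-8 dBFS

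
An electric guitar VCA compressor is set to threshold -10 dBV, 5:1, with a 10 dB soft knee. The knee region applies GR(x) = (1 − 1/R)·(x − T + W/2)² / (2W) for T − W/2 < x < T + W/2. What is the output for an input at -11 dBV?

-11.64 dBV

x − T + W/2 = -11 − (-10) + 5 = 4.
GR = (1 − 1/5) × 4² / 20 = 0.8 × 16 / 20 = 0.64 dB.
Output = -11 − 0.64 = -11.64 dBV.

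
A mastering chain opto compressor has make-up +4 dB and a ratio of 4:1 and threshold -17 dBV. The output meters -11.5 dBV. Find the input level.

Stripping the +4 dB make-up gives -15.5 dBV at the gain stage.
Post-compression overshoot = -15.5 − (-17) = 1.5 dB.
Input overshoot = R × output overshoot = 6 dB → input = -17 + 6 = -11 dBV.

-11 dBV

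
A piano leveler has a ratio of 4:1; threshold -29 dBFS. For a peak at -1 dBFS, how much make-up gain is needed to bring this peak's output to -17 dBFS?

Without make-up, output = threshold + overshoot/4 = -29 + 7 = -22 dBFS.
Gap to target: 5 dB.

5 dB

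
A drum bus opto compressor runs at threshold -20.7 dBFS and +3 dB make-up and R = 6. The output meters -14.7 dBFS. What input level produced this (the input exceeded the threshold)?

Before make-up, the level was -14.7 − 3 = -17.7 dBFS.
That's 3 dB above the -20.7 dBFS threshold.
Input overshoot = R × output overshoot = 18 dB → input = -20.7 + 18 = -2.7 dBFS.

-2.7 dBFS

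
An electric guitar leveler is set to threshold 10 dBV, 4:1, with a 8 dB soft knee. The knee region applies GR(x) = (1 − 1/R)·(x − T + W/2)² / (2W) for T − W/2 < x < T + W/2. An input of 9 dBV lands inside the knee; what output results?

x − T + W/2 = 9 − 10 + 4 = 3.
GR = (1 − 1/4) × 3² / 16 = 0.75 × 9 / 16 = 0.421875 dB.
Output = 9 − 0.421875 = 8.578125 dBV.

8.578125 dBV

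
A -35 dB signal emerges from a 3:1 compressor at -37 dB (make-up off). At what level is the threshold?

Gain reduction = -35 − (-37) = 2 dB; output overshoot = GR / (R − 1) = 2 / 2 = 1 dB.
Threshold = output − output overshoot = -37 − 1 = -38 dB.

-38 dB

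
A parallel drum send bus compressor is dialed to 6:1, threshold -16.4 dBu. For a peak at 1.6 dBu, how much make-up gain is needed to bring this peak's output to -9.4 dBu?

4 dB

The peak compresses to -16.4 + 18/6 = -13.4 dBu.
To reach -9.4 dBu requires -9.4 − (-13.4) = 4 dB of make-up.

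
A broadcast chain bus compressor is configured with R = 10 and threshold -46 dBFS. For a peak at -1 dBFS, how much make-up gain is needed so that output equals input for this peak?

40.5 dB

Without make-up, output = threshold + overshoot/10 = -46 + 4.5 = -41.5 dBFS.
Gap to target: 40.5 dB.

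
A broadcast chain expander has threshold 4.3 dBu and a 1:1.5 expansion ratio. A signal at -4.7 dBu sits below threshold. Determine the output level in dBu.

The input is 9 dB below the 4.3 dBu threshold.
A 1:1.5 expander multiplies undershoot by 1.5: 9 × 1.5 = 13.5 dB below threshold.
Output = 4.3 − 13.5 = -9.2 dBu.

-9.2 dBu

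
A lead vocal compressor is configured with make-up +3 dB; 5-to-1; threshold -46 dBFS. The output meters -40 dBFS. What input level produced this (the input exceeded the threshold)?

-31 dBFS

Remove make-up: -40 − 3 = -43 dBFS.
Post-compression overshoot = -43 − (-46) = 3 dB.
Input overshoot = R × output overshoot = 15 dB → input = -46 + 15 = -31 dBFS.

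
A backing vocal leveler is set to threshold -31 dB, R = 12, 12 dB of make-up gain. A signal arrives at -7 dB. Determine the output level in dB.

-7 dB sits 24 dB over threshold.
At 12:1 the overshoot is divided by 12, leaving 2 dB above threshold.
So the level is -31 + 2 = -29 dB; make-up adds 12 dB, giving -17 dB.

-17 dB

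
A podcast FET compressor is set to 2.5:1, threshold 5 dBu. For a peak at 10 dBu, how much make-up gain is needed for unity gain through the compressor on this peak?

The peak compresses to 5 + 5/2.5 = 7 dBu.
To reach 10 dBu requires 10 − 7 = 3 dB of make-up.

3 dB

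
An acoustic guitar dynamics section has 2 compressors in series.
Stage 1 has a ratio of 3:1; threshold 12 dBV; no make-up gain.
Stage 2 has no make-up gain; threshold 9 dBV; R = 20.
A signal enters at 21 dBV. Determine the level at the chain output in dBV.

Stage 1: overshoot 9 dB → 9/3 = 3 dB → 15 dBV.
Stage 2: 15 dBV is 6 dB over 9 dBV; at 20:1 that becomes 0.3 dB over, giving 9.3 dBV.

9.3 dBV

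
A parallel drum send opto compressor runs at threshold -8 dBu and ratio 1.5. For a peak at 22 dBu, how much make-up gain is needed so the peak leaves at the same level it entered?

10 dB

The peak compresses to -8 + 30/1.5 = 12 dBu.
To reach 22 dBu requires 22 − 12 = 10 dB of make-up.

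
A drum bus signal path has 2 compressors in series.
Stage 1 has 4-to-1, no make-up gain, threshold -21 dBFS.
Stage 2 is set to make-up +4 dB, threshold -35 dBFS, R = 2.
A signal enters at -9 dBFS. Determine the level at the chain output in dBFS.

Stage 1: -9 dBFS is 12 dB over -21 dBFS; at 4:1 that becomes 3 dB over, giving -18 dBFS.
Stage 2: 17 dB above -35 dBFS, reduced 2:1 to 8.5 dB above → -26.5 dBFS; +4 dB make-up → -22.5 dBFS.

-22.5 dBFS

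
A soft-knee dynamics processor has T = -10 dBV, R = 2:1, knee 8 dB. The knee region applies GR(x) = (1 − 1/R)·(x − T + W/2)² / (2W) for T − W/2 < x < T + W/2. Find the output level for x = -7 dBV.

-8.53125 dBV

x − T + W/2 = -7 − (-10) + 4 = 7.
GR = (1 − 1/2) × 7² / 16 = 0.5 × 49 / 16 = 1.53125 dB.
Output = -7 − 1.53125 = -8.53125 dBV.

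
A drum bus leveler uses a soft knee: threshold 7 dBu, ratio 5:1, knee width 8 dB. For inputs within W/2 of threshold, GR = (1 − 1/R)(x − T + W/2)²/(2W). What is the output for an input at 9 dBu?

x − T + W/2 = 9 − 7 + 4 = 6.
GR = (1 − 1/5) × 6² / 16 = 0.8 × 36 / 16 = 1.8 dB.
Output = 9 − 1.8 = 7.2 dBu.

7.2 dBu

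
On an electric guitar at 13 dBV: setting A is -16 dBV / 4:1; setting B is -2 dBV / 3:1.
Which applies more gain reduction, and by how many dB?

A, by 11.75 dB

A: overshoot 29 dB → output overshoot 7.25 dB → GR 21.75 dB.
B: overshoot 15 dB → output overshoot 5 dB → GR 10 dB.
A reduces 11.75 dB more.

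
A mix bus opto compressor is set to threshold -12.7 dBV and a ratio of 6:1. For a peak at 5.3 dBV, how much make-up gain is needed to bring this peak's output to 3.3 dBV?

The peak compresses to -12.7 + 18/6 = -9.7 dBV.
To reach 3.3 dBV requires 3.3 − (-9.7) = 13 dB of make-up.

13 dB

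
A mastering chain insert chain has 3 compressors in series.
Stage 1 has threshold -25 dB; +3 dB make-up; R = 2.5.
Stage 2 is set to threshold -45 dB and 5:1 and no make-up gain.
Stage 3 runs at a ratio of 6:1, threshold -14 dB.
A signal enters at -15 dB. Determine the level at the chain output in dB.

-39.6 dB

Stage 1: -15 dB is 10 dB over -25 dB; at 2.5:1 that becomes 4 dB over, giving -21 dB; +3 dB make-up → -18 dB.
Stage 2: overshoot 27 dB → 27/5 = 5.4 dB → -39.6 dB.
Stage 3: -39.6 dB ≤ -14 dB, so stage 3 doesn't engage; output -39.6 dB.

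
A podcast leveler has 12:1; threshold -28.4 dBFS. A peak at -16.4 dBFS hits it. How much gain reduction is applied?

11 dB

Overshoot = -16.4 − (-28.4) = 12 dB.
A 12:1 ratio leaves 1 dB of that excess.
Gain reduction = 12 − 1 = 11 dB.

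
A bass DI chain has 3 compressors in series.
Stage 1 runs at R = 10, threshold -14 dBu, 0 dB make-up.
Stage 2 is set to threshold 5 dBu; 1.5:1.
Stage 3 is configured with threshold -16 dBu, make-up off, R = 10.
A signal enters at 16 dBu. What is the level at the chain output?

Stage 1: 16 dBu is 30 dB over -14 dBu; at 10:1 that becomes 3 dB over, giving -11 dBu.
Stage 2: below threshold (-11 ≤ 5); passes unchanged; output -11 dBu.
Stage 3: -11 dBu is 5 dB over -16 dBu; at 10:1 that becomes 0.5 dB over, giving -15.5 dBu.

-15.5 dBu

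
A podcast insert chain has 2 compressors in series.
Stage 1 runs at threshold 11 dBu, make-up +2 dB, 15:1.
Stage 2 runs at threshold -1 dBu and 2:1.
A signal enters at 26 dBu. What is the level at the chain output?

6.5 dBu

Stage 1: overshoot 15 dB → 15/15 = 1 dB → 12 dBu; +2 dB make-up → 14 dBu.
Stage 2: 15 dB above -1 dBu, reduced 2:1 to 7.5 dB above → 6.5 dBu.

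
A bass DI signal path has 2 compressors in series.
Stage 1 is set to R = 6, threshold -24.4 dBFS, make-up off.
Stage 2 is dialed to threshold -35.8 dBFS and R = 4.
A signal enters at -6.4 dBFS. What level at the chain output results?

-32.2 dBFS

Stage 1: overshoot 18 dB → 18/6 = 3 dB → -21.4 dBFS.
Stage 2: -21.4 dBFS is 14.4 dB over -35.8 dBFS; at 4:1 that becomes 3.6 dB over, giving -32.2 dBFS.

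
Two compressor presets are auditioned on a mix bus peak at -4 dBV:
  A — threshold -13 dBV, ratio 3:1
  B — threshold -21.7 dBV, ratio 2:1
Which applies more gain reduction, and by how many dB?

B, by 2.85 dB

A: overshoot 9 dB → output overshoot 3 dB → GR 6 dB.
B: overshoot 17.7 dB → output overshoot 8.85 dB → GR 8.85 dB.
B applies 2.85 dB more gain reduction.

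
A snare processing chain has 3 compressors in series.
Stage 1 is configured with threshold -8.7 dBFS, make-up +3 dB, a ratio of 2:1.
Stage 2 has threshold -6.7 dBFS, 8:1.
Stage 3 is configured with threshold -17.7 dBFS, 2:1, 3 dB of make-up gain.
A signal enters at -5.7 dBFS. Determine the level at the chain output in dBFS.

Stage 1: 3 dB above -8.7 dBFS, reduced 2:1 to 1.5 dB above → -7.2 dBFS; +3 dB make-up → -4.2 dBFS.
Stage 2: 2.5 dB above -6.7 dBFS, reduced 8:1 to 0.3125 dB above → -6.3875 dBFS.
Stage 3: overshoot 11.3125 dB → 11.3125/2 = 5.65625 dB → -12.04375 dBFS; +3 dB make-up → -9.04375 dBFS.

-9.04375 dBFS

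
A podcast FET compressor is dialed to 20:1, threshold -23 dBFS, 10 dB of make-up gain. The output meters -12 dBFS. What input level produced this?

Remove make-up: -12 − 10 = -22 dBFS.
That's 1 dB above the -23 dBFS threshold.
Undo the ratio: input overshoot = 1 × 20 = 20 dB, giving input = -3 dBFS.

-3 dBFS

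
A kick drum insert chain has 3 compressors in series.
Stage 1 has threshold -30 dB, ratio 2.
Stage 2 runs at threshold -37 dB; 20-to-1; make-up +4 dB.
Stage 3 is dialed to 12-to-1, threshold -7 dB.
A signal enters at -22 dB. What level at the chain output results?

Stage 1: -22 dB is 8 dB over -30 dB; at 2:1 that becomes 4 dB over, giving -26 dB.
Stage 2: -26 dB is 11 dB over -37 dB; at 20:1 that becomes 0.55 dB over, giving -36.45 dB; +4 dB make-up → -32.45 dB.
Stage 3: below threshold (-32.45 ≤ -7); passes unchanged; output -32.45 dB.

-32.45 dB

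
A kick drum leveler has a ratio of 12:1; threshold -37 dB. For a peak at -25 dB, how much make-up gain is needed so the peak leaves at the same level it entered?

Without make-up, output = threshold + overshoot/12 = -37 + 1 = -36 dB.
Gap to target: 11 dB.

11 dB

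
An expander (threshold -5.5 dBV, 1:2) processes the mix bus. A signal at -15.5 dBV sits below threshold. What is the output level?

-25.5 dBV

Below threshold, a 1:2 expander applies gain = (2−1)×(T − x) of attenuation.
(2−1) × 10 = 10 dB, so output = -15.5 − 10 = -25.5 dBV.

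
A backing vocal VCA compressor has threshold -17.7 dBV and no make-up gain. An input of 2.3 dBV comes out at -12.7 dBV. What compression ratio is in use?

Input overshoot = 2.3 − (-17.7) = 20 dB; output overshoot = -12.7 − (-17.7) = 5 dB.
Ratio = 20 / 5 = 4.

4:1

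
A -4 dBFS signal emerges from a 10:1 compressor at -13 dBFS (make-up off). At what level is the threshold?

Let T be the threshold. Output overshoot = (input overshoot)/R, so -13 − T = (-4 − T)/10.
10·(-13 − T) = -4 − T → 9·T = -130 − (-4) = -126.
T = -126/9 = -14 dBFS.

-14 dBFS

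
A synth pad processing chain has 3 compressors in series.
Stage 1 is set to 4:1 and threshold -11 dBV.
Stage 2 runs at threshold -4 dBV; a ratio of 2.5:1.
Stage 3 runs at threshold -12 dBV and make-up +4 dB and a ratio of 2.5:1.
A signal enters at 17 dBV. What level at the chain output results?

Stage 1: 17 dBV is 28 dB over -11 dBV; at 4:1 that becomes 7 dB over, giving -4 dBV.
Stage 2: -4 dBV is at or below the -4 dBV threshold — no compression; output -4 dBV.
Stage 3: 8 dB above -12 dBV, reduced 2.5:1 to 3.2 dB above → -8.8 dBV; +4 dB make-up → -4.8 dBV.

-4.8 dBV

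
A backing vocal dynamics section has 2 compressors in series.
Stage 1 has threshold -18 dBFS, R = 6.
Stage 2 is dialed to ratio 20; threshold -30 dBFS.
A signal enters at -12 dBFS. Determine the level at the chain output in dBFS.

Stage 1: -12 dBFS is 6 dB over -18 dBFS; at 6:1 that becomes 1 dB over, giving -17 dBFS.
Stage 2: 13 dB above -30 dBFS, reduced 20:1 to 0.65 dB above → -29.35 dBFS.

-29.35 dBFS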